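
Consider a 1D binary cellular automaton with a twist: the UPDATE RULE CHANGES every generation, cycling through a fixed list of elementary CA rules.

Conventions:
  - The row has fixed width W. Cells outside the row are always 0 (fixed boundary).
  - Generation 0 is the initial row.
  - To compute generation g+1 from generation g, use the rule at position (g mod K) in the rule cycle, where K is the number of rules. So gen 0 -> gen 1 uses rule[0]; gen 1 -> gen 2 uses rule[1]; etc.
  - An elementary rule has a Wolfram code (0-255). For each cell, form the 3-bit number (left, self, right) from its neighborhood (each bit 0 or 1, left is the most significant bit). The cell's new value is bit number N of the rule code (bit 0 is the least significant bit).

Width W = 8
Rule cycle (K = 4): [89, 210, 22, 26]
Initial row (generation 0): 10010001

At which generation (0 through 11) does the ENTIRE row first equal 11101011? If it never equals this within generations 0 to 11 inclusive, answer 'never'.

Gen 0: 10010001
Gen 1 (rule 89): 01001100
Gen 2 (rule 210): 10110110
Gen 3 (rule 22): 10000001
Gen 4 (rule 26): 01000010
Gen 5 (rule 89): 00111001
Gen 6 (rule 210): 01011110
Gen 7 (rule 22): 11000001
Gen 8 (rule 26): 10100010
Gen 9 (rule 89): 00011001
Gen 10 (rule 210): 00101110
Gen 11 (rule 22): 01100001

Answer: never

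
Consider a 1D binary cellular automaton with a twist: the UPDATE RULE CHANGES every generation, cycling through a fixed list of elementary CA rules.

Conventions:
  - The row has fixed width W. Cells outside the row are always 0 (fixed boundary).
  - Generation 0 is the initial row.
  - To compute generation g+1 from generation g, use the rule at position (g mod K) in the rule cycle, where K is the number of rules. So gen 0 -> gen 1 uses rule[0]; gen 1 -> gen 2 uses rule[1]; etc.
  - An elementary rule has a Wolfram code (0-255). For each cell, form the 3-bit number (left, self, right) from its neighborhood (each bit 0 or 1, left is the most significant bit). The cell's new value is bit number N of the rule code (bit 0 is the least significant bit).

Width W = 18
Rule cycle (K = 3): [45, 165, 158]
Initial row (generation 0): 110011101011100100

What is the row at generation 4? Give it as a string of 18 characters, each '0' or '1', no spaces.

Answer: 111110110110000100

Derivation:
Gen 0: 110011101011100100
Gen 1 (rule 45): 100010011110000101
Gen 2 (rule 165): 101010001100110111
Gen 3 (rule 158): 101011011011100110
Gen 4 (rule 45): 111110110110000100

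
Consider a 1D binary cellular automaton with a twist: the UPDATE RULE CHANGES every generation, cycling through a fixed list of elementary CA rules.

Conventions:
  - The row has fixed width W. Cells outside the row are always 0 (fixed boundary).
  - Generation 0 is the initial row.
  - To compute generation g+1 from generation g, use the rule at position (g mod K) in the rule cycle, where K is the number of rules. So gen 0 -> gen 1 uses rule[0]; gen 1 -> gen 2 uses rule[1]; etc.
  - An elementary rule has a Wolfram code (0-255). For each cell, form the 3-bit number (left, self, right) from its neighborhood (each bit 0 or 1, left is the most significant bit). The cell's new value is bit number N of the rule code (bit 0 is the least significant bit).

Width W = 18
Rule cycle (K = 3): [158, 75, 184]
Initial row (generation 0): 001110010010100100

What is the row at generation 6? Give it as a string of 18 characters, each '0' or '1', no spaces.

Gen 0: 001110010010100100
Gen 1 (rule 158): 011101111110111110
Gen 2 (rule 75): 110101000010100010
Gen 3 (rule 184): 101010100001010001
Gen 4 (rule 158): 101010110011011011
Gen 5 (rule 75): 000000110111011011
Gen 6 (rule 184): 000000101110110110

Answer: 000000101110110110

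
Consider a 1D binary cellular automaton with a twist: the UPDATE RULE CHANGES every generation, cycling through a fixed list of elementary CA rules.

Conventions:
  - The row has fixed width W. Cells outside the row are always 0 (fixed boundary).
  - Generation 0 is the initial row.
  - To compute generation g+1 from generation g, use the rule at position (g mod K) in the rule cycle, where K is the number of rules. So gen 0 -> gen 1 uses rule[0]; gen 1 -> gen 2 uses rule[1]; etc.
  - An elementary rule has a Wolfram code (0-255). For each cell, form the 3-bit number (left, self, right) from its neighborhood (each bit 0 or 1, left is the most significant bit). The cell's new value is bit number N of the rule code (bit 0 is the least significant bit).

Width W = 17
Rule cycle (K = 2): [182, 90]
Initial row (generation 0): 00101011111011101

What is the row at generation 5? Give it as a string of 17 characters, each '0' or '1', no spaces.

Gen 0: 00101011111011101
Gen 1 (rule 182): 01111101110101011
Gen 2 (rule 90): 11000101010000011
Gen 3 (rule 182): 00101111111000100
Gen 4 (rule 90): 01001000001101010
Gen 5 (rule 182): 11111100010011111

Answer: 11111100010011111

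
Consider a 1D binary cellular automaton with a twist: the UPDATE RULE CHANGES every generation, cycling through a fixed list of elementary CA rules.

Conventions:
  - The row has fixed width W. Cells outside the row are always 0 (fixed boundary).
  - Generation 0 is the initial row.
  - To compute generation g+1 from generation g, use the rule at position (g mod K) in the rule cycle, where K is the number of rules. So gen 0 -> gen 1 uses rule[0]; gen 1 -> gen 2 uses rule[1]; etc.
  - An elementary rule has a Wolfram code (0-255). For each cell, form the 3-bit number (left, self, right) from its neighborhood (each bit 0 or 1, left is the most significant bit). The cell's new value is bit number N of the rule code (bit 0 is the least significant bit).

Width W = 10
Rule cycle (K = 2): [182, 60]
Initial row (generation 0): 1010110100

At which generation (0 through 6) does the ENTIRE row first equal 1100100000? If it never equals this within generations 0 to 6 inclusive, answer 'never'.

Answer: 5

Derivation:
Gen 0: 1010110100
Gen 1 (rule 182): 1111001110
Gen 2 (rule 60): 1000101001
Gen 3 (rule 182): 1101111111
Gen 4 (rule 60): 1011000000
Gen 5 (rule 182): 1100100000
Gen 6 (rule 60): 1010110000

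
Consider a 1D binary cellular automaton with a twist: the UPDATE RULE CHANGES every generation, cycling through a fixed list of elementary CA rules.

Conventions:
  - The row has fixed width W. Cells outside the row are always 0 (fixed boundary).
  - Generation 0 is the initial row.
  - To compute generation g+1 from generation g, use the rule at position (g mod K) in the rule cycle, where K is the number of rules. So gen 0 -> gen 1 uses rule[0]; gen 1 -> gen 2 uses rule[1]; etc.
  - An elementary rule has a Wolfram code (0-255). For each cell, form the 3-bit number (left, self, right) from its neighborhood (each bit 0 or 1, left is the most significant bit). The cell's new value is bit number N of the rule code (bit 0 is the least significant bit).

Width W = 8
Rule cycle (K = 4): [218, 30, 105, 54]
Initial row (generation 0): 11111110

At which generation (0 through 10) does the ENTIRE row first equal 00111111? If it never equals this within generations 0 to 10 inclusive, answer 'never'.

Gen 0: 11111110
Gen 1 (rule 218): 11111111
Gen 2 (rule 30): 10000000
Gen 3 (rule 105): 00111111
Gen 4 (rule 54): 01000000
Gen 5 (rule 218): 10100000
Gen 6 (rule 30): 10110000
Gen 7 (rule 105): 01110111
Gen 8 (rule 54): 10001000
Gen 9 (rule 218): 01010100
Gen 10 (rule 30): 11010110

Answer: 3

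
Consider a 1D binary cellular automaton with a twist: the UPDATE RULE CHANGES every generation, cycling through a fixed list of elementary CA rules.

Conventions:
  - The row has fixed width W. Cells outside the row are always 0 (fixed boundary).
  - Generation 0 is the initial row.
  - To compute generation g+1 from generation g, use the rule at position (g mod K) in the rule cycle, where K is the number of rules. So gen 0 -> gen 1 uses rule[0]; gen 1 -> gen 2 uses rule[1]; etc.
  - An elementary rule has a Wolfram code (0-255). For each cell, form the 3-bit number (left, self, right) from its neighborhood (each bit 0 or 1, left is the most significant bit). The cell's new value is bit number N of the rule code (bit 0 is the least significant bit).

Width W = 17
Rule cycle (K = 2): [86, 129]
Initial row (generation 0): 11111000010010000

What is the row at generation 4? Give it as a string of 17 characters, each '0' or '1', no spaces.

Gen 0: 11111000010010000
Gen 1 (rule 86): 00001100111111000
Gen 2 (rule 129): 11100000011110011
Gen 3 (rule 86): 00110000100011101
Gen 4 (rule 129): 10000110001001000

Answer: 10000110001001000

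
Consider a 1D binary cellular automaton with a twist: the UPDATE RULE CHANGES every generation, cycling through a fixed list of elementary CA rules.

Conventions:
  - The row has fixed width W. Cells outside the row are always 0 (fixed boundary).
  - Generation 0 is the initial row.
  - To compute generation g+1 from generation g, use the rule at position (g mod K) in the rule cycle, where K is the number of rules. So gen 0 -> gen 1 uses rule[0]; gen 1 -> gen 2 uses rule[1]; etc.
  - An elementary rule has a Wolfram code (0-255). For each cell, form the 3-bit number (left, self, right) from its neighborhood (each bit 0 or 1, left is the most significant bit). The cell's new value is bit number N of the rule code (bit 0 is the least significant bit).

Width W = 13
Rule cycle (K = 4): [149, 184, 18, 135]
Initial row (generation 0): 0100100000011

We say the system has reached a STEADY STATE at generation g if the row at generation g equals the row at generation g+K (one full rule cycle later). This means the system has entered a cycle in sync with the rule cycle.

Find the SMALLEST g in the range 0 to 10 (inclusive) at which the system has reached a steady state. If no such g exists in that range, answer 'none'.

Answer: 8

Derivation:
Gen 0: 0100100000011
Gen 1 (rule 149): 0110111111000
Gen 2 (rule 184): 0101111110100
Gen 3 (rule 18): 1000000000010
Gen 4 (rule 135): 1011111111110
Gen 5 (rule 149): 1001111111101
Gen 6 (rule 184): 0101111111010
Gen 7 (rule 18): 1000000000001
Gen 8 (rule 135): 1011111111111
Gen 9 (rule 149): 1001111111110
Gen 10 (rule 184): 0101111111101
Gen 11 (rule 18): 1000000000000
Gen 12 (rule 135): 1011111111111
Gen 13 (rule 149): 1001111111110
Gen 14 (rule 184): 0101111111101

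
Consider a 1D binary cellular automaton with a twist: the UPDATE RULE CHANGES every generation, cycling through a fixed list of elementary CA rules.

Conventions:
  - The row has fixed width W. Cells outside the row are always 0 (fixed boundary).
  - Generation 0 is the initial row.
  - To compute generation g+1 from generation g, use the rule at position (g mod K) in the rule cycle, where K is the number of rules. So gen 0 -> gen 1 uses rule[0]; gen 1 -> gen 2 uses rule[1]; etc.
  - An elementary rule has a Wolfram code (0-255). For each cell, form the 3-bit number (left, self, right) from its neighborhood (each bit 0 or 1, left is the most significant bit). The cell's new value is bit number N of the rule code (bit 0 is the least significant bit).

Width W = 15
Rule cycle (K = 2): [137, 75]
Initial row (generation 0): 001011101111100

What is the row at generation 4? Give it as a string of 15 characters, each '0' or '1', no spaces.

Gen 0: 001011101111100
Gen 1 (rule 137): 100011001111001
Gen 2 (rule 75): 001111011001010
Gen 3 (rule 137): 101110010000000
Gen 4 (rule 75): 001010100111111

Answer: 001010100111111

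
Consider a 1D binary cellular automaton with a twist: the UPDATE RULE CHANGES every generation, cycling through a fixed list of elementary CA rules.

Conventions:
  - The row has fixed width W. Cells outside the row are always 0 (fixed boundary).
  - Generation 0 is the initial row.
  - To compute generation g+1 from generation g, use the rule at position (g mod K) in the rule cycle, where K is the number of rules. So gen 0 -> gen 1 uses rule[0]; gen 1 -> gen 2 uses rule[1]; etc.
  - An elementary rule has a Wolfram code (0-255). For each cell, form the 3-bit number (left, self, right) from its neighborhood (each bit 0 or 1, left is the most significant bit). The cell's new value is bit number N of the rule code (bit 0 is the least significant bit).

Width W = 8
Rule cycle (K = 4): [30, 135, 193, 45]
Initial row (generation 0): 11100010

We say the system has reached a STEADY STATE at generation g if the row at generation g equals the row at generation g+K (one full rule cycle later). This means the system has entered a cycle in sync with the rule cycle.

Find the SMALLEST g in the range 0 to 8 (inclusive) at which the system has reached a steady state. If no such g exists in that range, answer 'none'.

Gen 0: 11100010
Gen 1 (rule 30): 10010111
Gen 2 (rule 135): 10110010
Gen 3 (rule 193): 00010000
Gen 4 (rule 45): 11010111
Gen 5 (rule 30): 10010100
Gen 6 (rule 135): 10110101
Gen 7 (rule 193): 00010000
Gen 8 (rule 45): 11010111
Gen 9 (rule 30): 10010100
Gen 10 (rule 135): 10110101
Gen 11 (rule 193): 00010000
Gen 12 (rule 45): 11010111

Answer: 3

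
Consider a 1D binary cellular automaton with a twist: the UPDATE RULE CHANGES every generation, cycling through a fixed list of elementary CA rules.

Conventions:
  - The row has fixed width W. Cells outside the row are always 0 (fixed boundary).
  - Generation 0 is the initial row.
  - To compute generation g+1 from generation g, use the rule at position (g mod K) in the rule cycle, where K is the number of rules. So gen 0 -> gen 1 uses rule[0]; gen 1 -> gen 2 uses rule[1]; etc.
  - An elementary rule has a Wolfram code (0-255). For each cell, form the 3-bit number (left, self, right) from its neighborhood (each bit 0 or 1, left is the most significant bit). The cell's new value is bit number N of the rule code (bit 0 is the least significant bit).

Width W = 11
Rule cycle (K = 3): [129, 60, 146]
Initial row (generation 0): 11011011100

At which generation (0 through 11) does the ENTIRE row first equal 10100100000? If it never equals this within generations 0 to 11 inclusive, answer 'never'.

Answer: never

Derivation:
Gen 0: 11011011100
Gen 1 (rule 129): 00000001001
Gen 2 (rule 60): 00000001101
Gen 3 (rule 146): 00000010000
Gen 4 (rule 129): 11111000111
Gen 5 (rule 60): 10000100100
Gen 6 (rule 146): 01001011010
Gen 7 (rule 129): 00000000000
Gen 8 (rule 60): 00000000000
Gen 9 (rule 146): 00000000000
Gen 10 (rule 129): 11111111111
Gen 11 (rule 60): 10000000000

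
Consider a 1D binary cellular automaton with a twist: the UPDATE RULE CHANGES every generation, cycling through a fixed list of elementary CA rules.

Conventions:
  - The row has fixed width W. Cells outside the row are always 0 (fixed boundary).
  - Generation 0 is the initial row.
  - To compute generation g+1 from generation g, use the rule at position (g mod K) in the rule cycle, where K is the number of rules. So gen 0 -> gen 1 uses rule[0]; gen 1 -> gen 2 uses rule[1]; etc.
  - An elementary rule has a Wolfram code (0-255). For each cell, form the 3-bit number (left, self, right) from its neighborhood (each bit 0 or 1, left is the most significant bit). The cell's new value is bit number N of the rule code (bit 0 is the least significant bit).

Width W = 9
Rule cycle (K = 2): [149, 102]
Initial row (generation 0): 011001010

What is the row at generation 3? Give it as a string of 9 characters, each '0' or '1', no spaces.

Answer: 100111001

Derivation:
Gen 0: 011001010
Gen 1 (rule 149): 000101011
Gen 2 (rule 102): 001111101
Gen 3 (rule 149): 100111001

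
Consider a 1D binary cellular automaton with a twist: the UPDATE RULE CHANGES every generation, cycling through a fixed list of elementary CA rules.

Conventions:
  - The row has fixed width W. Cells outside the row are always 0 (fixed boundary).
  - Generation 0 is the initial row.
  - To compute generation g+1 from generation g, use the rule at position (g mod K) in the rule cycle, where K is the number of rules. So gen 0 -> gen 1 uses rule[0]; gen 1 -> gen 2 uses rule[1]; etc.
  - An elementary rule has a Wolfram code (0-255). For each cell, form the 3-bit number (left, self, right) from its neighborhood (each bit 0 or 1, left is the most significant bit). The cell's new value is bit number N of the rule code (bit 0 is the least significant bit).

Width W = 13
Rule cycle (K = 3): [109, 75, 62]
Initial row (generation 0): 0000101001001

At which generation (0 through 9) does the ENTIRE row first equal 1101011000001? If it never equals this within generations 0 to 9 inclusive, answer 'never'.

Gen 0: 0000101001001
Gen 1 (rule 109): 1110111001001
Gen 2 (rule 75): 1010101010010
Gen 3 (rule 62): 1111111111111
Gen 4 (rule 109): 1000000000001
Gen 5 (rule 75): 0011111111110
Gen 6 (rule 62): 0110000000001
Gen 7 (rule 109): 0110111111101
Gen 8 (rule 75): 1110100000100
Gen 9 (rule 62): 1001110001110

Answer: never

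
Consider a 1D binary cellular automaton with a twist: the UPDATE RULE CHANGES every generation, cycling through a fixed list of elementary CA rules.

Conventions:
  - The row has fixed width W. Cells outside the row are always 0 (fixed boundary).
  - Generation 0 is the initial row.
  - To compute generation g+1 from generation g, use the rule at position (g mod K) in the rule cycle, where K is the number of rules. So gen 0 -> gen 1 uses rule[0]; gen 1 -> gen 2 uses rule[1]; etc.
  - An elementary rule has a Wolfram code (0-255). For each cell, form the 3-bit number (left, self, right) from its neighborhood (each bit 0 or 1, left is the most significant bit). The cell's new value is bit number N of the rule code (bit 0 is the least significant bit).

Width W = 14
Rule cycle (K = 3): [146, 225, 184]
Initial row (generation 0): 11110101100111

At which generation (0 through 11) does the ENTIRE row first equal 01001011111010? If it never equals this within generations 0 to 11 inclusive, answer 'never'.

Answer: 6

Derivation:
Gen 0: 11110101100111
Gen 1 (rule 146): 01100000011010
Gen 2 (rule 225): 00101111001100
Gen 3 (rule 184): 00011110101010
Gen 4 (rule 146): 00101100000001
Gen 5 (rule 225): 10010101111100
Gen 6 (rule 184): 01001011111010
Gen 7 (rule 146): 10110001110001
Gen 8 (rule 225): 01010100110100
Gen 9 (rule 184): 00101010101010
Gen 10 (rule 146): 01000000000001
Gen 11 (rule 225): 00011111111100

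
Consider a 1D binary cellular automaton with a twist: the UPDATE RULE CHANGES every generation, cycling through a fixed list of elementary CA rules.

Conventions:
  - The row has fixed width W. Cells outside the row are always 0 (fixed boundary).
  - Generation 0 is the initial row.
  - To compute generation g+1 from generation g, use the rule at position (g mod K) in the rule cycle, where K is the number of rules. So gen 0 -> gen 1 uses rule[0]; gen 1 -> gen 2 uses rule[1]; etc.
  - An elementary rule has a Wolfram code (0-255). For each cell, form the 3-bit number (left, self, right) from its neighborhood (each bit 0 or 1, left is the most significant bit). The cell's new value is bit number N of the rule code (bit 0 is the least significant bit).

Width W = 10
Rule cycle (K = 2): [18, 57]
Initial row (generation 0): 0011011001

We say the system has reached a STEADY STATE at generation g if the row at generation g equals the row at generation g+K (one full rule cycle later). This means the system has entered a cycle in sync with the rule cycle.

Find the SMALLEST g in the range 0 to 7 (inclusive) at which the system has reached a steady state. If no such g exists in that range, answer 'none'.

Gen 0: 0011011001
Gen 1 (rule 18): 0100000110
Gen 2 (rule 57): 0011110101
Gen 3 (rule 18): 0100000000
Gen 4 (rule 57): 0011111111
Gen 5 (rule 18): 0100000000
Gen 6 (rule 57): 0011111111
Gen 7 (rule 18): 0100000000
Gen 8 (rule 57): 0011111111
Gen 9 (rule 18): 0100000000

Answer: 3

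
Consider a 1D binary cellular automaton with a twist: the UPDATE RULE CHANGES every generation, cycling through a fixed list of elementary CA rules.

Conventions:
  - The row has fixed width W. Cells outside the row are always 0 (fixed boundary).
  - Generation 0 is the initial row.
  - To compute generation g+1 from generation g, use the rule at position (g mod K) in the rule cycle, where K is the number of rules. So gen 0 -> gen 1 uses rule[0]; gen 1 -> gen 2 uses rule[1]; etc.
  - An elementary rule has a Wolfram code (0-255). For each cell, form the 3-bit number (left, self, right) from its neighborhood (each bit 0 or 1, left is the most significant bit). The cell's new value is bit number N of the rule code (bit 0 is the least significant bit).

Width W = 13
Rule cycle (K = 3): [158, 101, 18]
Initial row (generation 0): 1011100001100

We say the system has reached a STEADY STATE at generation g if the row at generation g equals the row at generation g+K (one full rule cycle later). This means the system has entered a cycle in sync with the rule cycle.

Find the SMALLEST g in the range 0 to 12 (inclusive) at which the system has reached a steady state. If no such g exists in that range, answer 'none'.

Answer: 12

Derivation:
Gen 0: 1011100001100
Gen 1 (rule 158): 1011010011010
Gen 2 (rule 101): 1101110001110
Gen 3 (rule 18): 0000001010001
Gen 4 (rule 158): 0000011011011
Gen 5 (rule 101): 1111001101101
Gen 6 (rule 18): 0000110000000
Gen 7 (rule 158): 0001101000000
Gen 8 (rule 101): 1100111011111
Gen 9 (rule 18): 0011000000000
Gen 10 (rule 158): 0110100000000
Gen 11 (rule 101): 0011101111111
Gen 12 (rule 18): 0100000000000
Gen 13 (rule 158): 1110000000000
Gen 14 (rule 101): 0010111111111
Gen 15 (rule 18): 0100000000000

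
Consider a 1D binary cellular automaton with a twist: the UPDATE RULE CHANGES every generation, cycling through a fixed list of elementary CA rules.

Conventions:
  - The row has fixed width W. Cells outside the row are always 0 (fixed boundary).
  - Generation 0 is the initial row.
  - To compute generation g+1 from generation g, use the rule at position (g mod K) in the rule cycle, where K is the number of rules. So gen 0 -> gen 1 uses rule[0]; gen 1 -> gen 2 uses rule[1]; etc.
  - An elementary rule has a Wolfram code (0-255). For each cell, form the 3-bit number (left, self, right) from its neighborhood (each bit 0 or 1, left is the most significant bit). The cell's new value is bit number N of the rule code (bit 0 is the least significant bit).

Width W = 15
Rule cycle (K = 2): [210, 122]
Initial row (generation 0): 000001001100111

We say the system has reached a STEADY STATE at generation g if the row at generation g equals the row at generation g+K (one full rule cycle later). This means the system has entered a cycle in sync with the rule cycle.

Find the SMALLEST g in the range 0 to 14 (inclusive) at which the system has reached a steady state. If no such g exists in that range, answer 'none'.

Gen 0: 000001001100111
Gen 1 (rule 210): 000010110111011
Gen 2 (rule 122): 000101111101111
Gen 3 (rule 210): 001000111100111
Gen 4 (rule 122): 010101100111101
Gen 5 (rule 210): 100000111011100
Gen 6 (rule 122): 010001101110110
Gen 7 (rule 210): 101010100110011
Gen 8 (rule 122): 010101011111111
Gen 9 (rule 210): 100000001111111
Gen 10 (rule 122): 010000011000001
Gen 11 (rule 210): 101000101100010
Gen 12 (rule 122): 010101011110101
Gen 13 (rule 210): 100000001110000
Gen 14 (rule 122): 010000011011000
Gen 15 (rule 210): 101000101001100
Gen 16 (rule 122): 010101010111110

Answer: none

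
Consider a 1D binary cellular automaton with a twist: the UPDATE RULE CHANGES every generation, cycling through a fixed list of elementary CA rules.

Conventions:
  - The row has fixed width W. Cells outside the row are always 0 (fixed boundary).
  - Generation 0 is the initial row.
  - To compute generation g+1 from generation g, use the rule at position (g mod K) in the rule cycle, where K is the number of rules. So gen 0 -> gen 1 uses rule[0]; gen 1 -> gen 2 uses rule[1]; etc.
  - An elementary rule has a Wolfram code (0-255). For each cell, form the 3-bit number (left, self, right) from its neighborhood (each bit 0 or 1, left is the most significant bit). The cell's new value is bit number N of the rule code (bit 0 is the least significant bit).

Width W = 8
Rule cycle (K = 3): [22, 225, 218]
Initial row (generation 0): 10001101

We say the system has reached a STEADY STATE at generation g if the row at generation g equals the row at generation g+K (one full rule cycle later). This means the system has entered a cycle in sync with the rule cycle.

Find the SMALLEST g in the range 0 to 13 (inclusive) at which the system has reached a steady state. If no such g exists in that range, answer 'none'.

Gen 0: 10001101
Gen 1 (rule 22): 11010001
Gen 2 (rule 225): 01100100
Gen 3 (rule 218): 11111010
Gen 4 (rule 22): 00000011
Gen 5 (rule 225): 11111001
Gen 6 (rule 218): 11111110
Gen 7 (rule 22): 00000001
Gen 8 (rule 225): 11111100
Gen 9 (rule 218): 11111110
Gen 10 (rule 22): 00000001
Gen 11 (rule 225): 11111100
Gen 12 (rule 218): 11111110
Gen 13 (rule 22): 00000001
Gen 14 (rule 225): 11111100
Gen 15 (rule 218): 11111110
Gen 16 (rule 22): 00000001

Answer: 6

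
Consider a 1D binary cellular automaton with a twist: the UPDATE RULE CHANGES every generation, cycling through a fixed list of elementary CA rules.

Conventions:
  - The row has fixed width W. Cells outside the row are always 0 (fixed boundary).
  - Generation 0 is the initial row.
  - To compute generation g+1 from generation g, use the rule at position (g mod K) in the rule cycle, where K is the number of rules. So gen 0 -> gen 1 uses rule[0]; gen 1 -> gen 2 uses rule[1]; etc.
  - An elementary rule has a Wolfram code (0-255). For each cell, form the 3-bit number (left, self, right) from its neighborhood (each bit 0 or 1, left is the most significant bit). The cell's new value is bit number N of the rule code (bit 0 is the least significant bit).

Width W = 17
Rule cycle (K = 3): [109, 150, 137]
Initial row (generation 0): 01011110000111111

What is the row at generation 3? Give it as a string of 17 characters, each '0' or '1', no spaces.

Answer: 00001100110100010

Derivation:
Gen 0: 01011110000111111
Gen 1 (rule 109): 01110010110100001
Gen 2 (rule 150): 10101110000110011
Gen 3 (rule 137): 00001100110100010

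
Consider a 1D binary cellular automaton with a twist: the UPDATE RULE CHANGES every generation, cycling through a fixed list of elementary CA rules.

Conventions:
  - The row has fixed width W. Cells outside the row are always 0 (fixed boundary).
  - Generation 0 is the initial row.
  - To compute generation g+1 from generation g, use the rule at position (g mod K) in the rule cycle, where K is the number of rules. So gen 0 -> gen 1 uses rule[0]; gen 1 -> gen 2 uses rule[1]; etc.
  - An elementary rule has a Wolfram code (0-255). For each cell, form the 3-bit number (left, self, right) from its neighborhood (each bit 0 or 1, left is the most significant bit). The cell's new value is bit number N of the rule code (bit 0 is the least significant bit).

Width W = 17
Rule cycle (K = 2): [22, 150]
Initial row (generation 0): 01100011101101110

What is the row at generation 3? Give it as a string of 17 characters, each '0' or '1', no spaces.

Gen 0: 01100011101101110
Gen 1 (rule 22): 10010100000000001
Gen 2 (rule 150): 11110110000000011
Gen 3 (rule 22): 00000001000000100

Answer: 00000001000000100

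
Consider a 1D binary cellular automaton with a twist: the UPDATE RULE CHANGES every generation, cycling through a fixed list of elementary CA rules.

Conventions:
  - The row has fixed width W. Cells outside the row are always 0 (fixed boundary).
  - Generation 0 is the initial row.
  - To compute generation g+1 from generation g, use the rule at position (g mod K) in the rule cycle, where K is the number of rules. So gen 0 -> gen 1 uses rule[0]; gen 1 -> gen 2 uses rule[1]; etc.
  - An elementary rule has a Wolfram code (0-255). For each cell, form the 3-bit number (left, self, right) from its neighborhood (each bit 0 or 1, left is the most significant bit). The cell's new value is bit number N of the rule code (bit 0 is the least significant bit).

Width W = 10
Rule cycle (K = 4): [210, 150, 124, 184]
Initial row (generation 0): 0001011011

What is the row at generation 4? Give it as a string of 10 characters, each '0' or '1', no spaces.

Gen 0: 0001011011
Gen 1 (rule 210): 0010001001
Gen 2 (rule 150): 0111011111
Gen 3 (rule 124): 0101110001
Gen 4 (rule 184): 0011101000

Answer: 0011101000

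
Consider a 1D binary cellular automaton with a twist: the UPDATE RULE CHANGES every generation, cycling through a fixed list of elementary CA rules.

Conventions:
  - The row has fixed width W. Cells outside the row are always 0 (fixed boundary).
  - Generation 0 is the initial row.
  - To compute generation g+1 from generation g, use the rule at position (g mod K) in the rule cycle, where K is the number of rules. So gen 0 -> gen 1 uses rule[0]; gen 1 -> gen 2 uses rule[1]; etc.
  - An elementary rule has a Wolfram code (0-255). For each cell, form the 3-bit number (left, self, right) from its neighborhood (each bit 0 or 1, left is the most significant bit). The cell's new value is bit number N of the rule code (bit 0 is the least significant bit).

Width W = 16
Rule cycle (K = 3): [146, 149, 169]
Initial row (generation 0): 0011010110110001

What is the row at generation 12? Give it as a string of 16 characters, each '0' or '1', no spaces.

Answer: 0010101101111010

Derivation:
Gen 0: 0011010110110001
Gen 1 (rule 146): 0100000000001010
Gen 2 (rule 149): 0111111111101011
Gen 3 (rule 169): 0111111111010110
Gen 4 (rule 146): 1011111110000001
Gen 5 (rule 149): 1001111101111101
Gen 6 (rule 169): 0001111011111010
Gen 7 (rule 146): 0010110001110001
Gen 8 (rule 149): 1010001100101101
Gen 9 (rule 169): 0100101000011010
Gen 10 (rule 146): 1011000100100001
Gen 11 (rule 149): 1000110110111101
Gen 12 (rule 169): 0010101101111010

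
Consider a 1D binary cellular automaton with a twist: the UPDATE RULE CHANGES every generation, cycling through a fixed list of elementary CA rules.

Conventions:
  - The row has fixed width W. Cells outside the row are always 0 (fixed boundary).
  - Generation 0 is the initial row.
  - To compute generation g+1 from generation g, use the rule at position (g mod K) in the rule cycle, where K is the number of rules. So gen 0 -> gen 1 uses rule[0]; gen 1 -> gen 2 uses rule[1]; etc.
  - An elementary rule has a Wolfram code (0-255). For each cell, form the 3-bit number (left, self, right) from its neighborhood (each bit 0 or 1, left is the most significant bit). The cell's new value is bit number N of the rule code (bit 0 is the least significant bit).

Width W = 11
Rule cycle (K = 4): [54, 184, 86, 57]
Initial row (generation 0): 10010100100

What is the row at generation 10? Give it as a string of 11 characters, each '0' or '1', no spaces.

Gen 0: 10010100100
Gen 1 (rule 54): 11111111110
Gen 2 (rule 184): 11111111101
Gen 3 (rule 86): 00000000101
Gen 4 (rule 57): 11111110010
Gen 5 (rule 54): 00000001111
Gen 6 (rule 184): 00000001110
Gen 7 (rule 86): 00000010011
Gen 8 (rule 57): 11111001010
Gen 9 (rule 54): 00000111111
Gen 10 (rule 184): 00000111110

Answer: 00000111110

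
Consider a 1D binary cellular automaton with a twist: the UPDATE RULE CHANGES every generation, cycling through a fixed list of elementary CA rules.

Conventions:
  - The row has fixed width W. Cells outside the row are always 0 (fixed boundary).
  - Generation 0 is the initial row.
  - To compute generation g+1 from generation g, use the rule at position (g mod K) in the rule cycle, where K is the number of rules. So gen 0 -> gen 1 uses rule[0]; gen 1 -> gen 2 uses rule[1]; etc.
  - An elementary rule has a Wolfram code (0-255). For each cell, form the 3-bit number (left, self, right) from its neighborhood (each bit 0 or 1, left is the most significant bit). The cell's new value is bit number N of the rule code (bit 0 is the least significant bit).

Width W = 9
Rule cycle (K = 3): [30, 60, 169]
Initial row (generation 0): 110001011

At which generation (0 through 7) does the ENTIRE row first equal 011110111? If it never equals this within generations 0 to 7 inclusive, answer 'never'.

Gen 0: 110001011
Gen 1 (rule 30): 101011010
Gen 2 (rule 60): 111110111
Gen 3 (rule 169): 111101110
Gen 4 (rule 30): 100001001
Gen 5 (rule 60): 110001101
Gen 6 (rule 169): 100101010
Gen 7 (rule 30): 111101011

Answer: never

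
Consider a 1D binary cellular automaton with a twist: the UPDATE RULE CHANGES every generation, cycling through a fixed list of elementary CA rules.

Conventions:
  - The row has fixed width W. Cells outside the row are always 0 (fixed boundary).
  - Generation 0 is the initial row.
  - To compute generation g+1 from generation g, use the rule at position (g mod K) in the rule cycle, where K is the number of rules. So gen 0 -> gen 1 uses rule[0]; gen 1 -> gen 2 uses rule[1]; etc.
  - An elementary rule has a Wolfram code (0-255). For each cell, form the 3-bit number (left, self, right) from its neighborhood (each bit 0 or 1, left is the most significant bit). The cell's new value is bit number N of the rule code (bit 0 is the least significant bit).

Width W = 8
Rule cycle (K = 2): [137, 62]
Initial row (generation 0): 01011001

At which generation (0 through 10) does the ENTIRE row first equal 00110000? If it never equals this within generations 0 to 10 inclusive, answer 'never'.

Gen 0: 01011001
Gen 1 (rule 137): 00010000
Gen 2 (rule 62): 00111000
Gen 3 (rule 137): 10110011
Gen 4 (rule 62): 11101110
Gen 5 (rule 137): 11001100
Gen 6 (rule 62): 10111010
Gen 7 (rule 137): 00110000
Gen 8 (rule 62): 01101000
Gen 9 (rule 137): 01000011
Gen 10 (rule 62): 11100110

Answer: 7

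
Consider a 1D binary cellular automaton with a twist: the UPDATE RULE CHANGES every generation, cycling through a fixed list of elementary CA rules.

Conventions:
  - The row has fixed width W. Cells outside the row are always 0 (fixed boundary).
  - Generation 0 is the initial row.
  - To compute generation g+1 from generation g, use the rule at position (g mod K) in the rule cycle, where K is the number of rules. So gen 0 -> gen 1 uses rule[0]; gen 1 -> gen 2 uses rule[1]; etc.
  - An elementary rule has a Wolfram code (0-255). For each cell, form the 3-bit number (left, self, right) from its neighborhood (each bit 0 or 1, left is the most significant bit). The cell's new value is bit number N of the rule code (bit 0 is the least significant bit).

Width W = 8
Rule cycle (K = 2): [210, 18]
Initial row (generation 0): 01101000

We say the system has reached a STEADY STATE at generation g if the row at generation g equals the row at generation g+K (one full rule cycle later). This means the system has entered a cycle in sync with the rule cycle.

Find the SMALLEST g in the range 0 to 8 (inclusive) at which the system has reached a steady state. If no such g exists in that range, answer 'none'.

Gen 0: 01101000
Gen 1 (rule 210): 10100100
Gen 2 (rule 18): 00011010
Gen 3 (rule 210): 00101001
Gen 4 (rule 18): 01000110
Gen 5 (rule 210): 10101011
Gen 6 (rule 18): 00000000
Gen 7 (rule 210): 00000000
Gen 8 (rule 18): 00000000
Gen 9 (rule 210): 00000000
Gen 10 (rule 18): 00000000

Answer: 6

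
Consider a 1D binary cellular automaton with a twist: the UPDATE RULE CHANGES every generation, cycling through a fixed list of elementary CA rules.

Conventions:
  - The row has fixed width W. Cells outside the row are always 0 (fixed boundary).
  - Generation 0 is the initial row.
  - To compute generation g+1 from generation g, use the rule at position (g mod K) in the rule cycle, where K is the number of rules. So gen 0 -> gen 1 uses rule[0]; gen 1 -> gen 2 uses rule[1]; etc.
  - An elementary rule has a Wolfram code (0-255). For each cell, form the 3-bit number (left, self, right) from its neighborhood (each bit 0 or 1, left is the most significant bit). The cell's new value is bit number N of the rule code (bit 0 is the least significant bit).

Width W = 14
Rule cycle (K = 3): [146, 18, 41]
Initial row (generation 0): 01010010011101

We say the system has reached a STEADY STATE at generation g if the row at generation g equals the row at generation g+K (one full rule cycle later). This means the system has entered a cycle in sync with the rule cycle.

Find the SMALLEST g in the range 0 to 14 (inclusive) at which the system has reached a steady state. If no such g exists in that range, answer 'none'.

Answer: 5

Derivation:
Gen 0: 01010010011101
Gen 1 (rule 146): 10001101101000
Gen 2 (rule 18): 01010000000100
Gen 3 (rule 41): 00100111110001
Gen 4 (rule 146): 01011011101010
Gen 5 (rule 18): 10000000000001
Gen 6 (rule 41): 00111111111100
Gen 7 (rule 146): 01011111111010
Gen 8 (rule 18): 10000000000001
Gen 9 (rule 41): 00111111111100
Gen 10 (rule 146): 01011111111010
Gen 11 (rule 18): 10000000000001
Gen 12 (rule 41): 00111111111100
Gen 13 (rule 146): 01011111111010
Gen 14 (rule 18): 10000000000001
Gen 15 (rule 41): 00111111111100
Gen 16 (rule 146): 01011111111010
Gen 17 (rule 18): 10000000000001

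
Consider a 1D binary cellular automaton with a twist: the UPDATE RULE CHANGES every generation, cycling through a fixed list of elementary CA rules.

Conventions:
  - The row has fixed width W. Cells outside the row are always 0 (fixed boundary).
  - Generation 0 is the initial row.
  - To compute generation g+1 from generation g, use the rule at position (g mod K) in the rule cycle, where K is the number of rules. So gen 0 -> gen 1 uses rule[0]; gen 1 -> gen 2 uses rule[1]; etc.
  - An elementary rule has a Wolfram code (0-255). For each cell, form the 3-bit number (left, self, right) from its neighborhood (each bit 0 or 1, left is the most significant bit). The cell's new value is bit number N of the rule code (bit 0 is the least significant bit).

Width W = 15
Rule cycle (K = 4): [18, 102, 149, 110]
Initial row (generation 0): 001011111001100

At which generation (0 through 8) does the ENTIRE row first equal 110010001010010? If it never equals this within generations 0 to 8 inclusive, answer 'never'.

Answer: never

Derivation:
Gen 0: 001011111001100
Gen 1 (rule 18): 010000000110010
Gen 2 (rule 102): 110000001010110
Gen 3 (rule 149): 001111101010001
Gen 4 (rule 110): 011000111110011
Gen 5 (rule 18): 100101000001100
Gen 6 (rule 102): 101111000010100
Gen 7 (rule 149): 100110111010111
Gen 8 (rule 110): 101111101111101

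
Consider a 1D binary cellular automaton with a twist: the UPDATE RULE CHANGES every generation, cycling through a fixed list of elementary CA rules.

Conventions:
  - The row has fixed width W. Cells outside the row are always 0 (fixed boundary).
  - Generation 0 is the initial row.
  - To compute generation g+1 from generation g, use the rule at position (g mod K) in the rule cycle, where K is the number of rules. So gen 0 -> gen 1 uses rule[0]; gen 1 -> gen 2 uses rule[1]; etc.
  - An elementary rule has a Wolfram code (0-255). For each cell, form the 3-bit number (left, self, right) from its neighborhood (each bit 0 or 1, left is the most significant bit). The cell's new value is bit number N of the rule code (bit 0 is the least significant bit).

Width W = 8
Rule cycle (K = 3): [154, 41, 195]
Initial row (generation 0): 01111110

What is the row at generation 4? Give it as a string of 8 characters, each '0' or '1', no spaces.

Gen 0: 01111110
Gen 1 (rule 154): 11111101
Gen 2 (rule 41): 10000010
Gen 3 (rule 195): 00111100
Gen 4 (rule 154): 01111010

Answer: 01111010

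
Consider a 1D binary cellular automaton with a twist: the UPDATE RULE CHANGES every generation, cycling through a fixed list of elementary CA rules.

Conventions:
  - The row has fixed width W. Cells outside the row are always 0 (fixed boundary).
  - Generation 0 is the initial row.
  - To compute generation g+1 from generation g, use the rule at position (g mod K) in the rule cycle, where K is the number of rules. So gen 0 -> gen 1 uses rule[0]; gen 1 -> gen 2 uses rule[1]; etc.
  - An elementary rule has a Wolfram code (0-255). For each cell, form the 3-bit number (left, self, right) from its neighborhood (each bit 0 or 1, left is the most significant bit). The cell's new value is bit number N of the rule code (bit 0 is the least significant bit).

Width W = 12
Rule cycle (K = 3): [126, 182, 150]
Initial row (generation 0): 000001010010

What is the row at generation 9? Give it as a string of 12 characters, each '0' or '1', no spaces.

Gen 0: 000001010010
Gen 1 (rule 126): 000011111111
Gen 2 (rule 182): 000101111110
Gen 3 (rule 150): 001100111101
Gen 4 (rule 126): 011111100111
Gen 5 (rule 182): 101111011010
Gen 6 (rule 150): 100110000011
Gen 7 (rule 126): 111111000111
Gen 8 (rule 182): 011110101010
Gen 9 (rule 150): 101100101011

Answer: 101100101011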